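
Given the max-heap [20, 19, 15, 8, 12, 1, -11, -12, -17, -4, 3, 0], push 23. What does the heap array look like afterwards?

append 23 at index 12 → [20, 19, 15, 8, 12, 1, -11, -12, -17, -4, 3, 0, 23]
23 > parent 1 at index 5, swap → [20, 19, 15, 8, 12, 23, -11, -12, -17, -4, 3, 0, 1]
23 > parent 15 at index 2, swap → [20, 19, 23, 8, 12, 15, -11, -12, -17, -4, 3, 0, 1]
23 > parent 20 at index 0, swap → [23, 19, 20, 8, 12, 15, -11, -12, -17, -4, 3, 0, 1]

[23, 19, 20, 8, 12, 15, -11, -12, -17, -4, 3, 0, 1]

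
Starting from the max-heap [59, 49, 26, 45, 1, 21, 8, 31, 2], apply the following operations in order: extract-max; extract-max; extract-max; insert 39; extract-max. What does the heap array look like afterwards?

extract-max → returns 59:
  remove root 59; move last element 2 to root → [2, 49, 26, 45, 1, 21, 8, 31]
  2 vs larger child 49 at index 1, swap → [49, 2, 26, 45, 1, 21, 8, 31]
  2 vs larger child 45 at index 3, swap → [49, 45, 26, 2, 1, 21, 8, 31]
  2 vs only child 31 at index 7, swap → [49, 45, 26, 31, 1, 21, 8, 2]
extract-max → returns 49:
  remove root 49; move last element 2 to root → [2, 45, 26, 31, 1, 21, 8]
  2 vs larger child 45 at index 1, swap → [45, 2, 26, 31, 1, 21, 8]
  2 vs larger child 31 at index 3, swap → [45, 31, 26, 2, 1, 21, 8]
extract-max → returns 45:
  remove root 45; move last element 8 to root → [8, 31, 26, 2, 1, 21]
  8 vs larger child 31 at index 1, swap → [31, 8, 26, 2, 1, 21]
insert 39:
  append 39 at index 6 → [31, 8, 26, 2, 1, 21, 39]
  39 > parent 26 at index 2, swap → [31, 8, 39, 2, 1, 21, 26]
  39 > parent 31 at index 0, swap → [39, 8, 31, 2, 1, 21, 26]
extract-max → returns 39:
  remove root 39; move last element 26 to root → [26, 8, 31, 2, 1, 21]
  26 vs larger child 31 at index 2, swap → [31, 8, 26, 2, 1, 21]

[31, 8, 26, 2, 1, 21]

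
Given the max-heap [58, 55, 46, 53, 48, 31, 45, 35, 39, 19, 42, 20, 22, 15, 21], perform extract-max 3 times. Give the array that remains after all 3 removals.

[48, 42, 46, 39, 22, 31, 45, 35, 21, 19, 15, 20]

extract-max #1 returns 58:
  remove root 58; move last element 21 to root → [21, 55, 46, 53, 48, 31, 45, 35, 39, 19, 42, 20, 22, 15]
  21 vs larger child 55 at index 1, swap → [55, 21, 46, 53, 48, 31, 45, 35, 39, 19, 42, 20, 22, 15]
  21 vs larger child 53 at index 3, swap → [55, 53, 46, 21, 48, 31, 45, 35, 39, 19, 42, 20, 22, 15]
  21 vs larger child 39 at index 8, swap → [55, 53, 46, 39, 48, 31, 45, 35, 21, 19, 42, 20, 22, 15]
extract-max #2 returns 55:
  remove root 55; move last element 15 to root → [15, 53, 46, 39, 48, 31, 45, 35, 21, 19, 42, 20, 22]
  15 vs larger child 53 at index 1, swap → [53, 15, 46, 39, 48, 31, 45, 35, 21, 19, 42, 20, 22]
  15 vs larger child 48 at index 4, swap → [53, 48, 46, 39, 15, 31, 45, 35, 21, 19, 42, 20, 22]
  15 vs larger child 42 at index 10, swap → [53, 48, 46, 39, 42, 31, 45, 35, 21, 19, 15, 20, 22]
extract-max #3 returns 53:
  remove root 53; move last element 22 to root → [22, 48, 46, 39, 42, 31, 45, 35, 21, 19, 15, 20]
  22 vs larger child 48 at index 1, swap → [48, 22, 46, 39, 42, 31, 45, 35, 21, 19, 15, 20]
  22 vs larger child 42 at index 4, swap → [48, 42, 46, 39, 22, 31, 45, 35, 21, 19, 15, 20]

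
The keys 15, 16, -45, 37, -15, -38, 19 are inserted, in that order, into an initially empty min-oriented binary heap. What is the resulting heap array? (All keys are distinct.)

Insert 15:
  append 15 at index 0 → [15] (no swap needed)
Insert 16:
  append 16 at index 1 → [15, 16] (no swap needed)
Insert -45:
  append -45 at index 2 → [15, 16, -45]
  -45 < parent 15 at index 0, swap → [-45, 16, 15]
Insert 37:
  append 37 at index 3 → [-45, 16, 15, 37] (no swap needed)
Insert -15:
  append -15 at index 4 → [-45, 16, 15, 37, -15]
  -15 < parent 16 at index 1, swap → [-45, -15, 15, 37, 16]
Insert -38:
  append -38 at index 5 → [-45, -15, 15, 37, 16, -38]
  -38 < parent 15 at index 2, swap → [-45, -15, -38, 37, 16, 15]
Insert 19:
  append 19 at index 6 → [-45, -15, -38, 37, 16, 15, 19] (no swap needed)

[-45, -15, -38, 37, 16, 15, 19]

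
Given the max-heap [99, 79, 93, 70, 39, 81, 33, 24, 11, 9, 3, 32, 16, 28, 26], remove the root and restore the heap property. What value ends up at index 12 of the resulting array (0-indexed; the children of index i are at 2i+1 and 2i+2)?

16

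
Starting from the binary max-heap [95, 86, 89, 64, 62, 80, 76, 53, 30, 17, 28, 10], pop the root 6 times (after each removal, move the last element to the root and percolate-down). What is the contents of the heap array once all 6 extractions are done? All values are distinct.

[62, 53, 30, 17, 28, 10]

extract-max #1 returns 95:
  remove root 95; move last element 10 to root → [10, 86, 89, 64, 62, 80, 76, 53, 30, 17, 28]
  10 vs larger child 89 at index 2, swap → [89, 86, 10, 64, 62, 80, 76, 53, 30, 17, 28]
  10 vs larger child 80 at index 5, swap → [89, 86, 80, 64, 62, 10, 76, 53, 30, 17, 28]
extract-max #2 returns 89:
  remove root 89; move last element 28 to root → [28, 86, 80, 64, 62, 10, 76, 53, 30, 17]
  28 vs larger child 86 at index 1, swap → [86, 28, 80, 64, 62, 10, 76, 53, 30, 17]
  28 vs larger child 64 at index 3, swap → [86, 64, 80, 28, 62, 10, 76, 53, 30, 17]
  28 vs larger child 53 at index 7, swap → [86, 64, 80, 53, 62, 10, 76, 28, 30, 17]
extract-max #3 returns 86:
  remove root 86; move last element 17 to root → [17, 64, 80, 53, 62, 10, 76, 28, 30]
  17 vs larger child 80 at index 2, swap → [80, 64, 17, 53, 62, 10, 76, 28, 30]
  17 vs larger child 76 at index 6, swap → [80, 64, 76, 53, 62, 10, 17, 28, 30]
extract-max #4 returns 80:
  remove root 80; move last element 30 to root → [30, 64, 76, 53, 62, 10, 17, 28]
  30 vs larger child 76 at index 2, swap → [76, 64, 30, 53, 62, 10, 17, 28]
extract-max #5 returns 76:
  remove root 76; move last element 28 to root → [28, 64, 30, 53, 62, 10, 17]
  28 vs larger child 64 at index 1, swap → [64, 28, 30, 53, 62, 10, 17]
  28 vs larger child 62 at index 4, swap → [64, 62, 30, 53, 28, 10, 17]
extract-max #6 returns 64:
  remove root 64; move last element 17 to root → [17, 62, 30, 53, 28, 10]
  17 vs larger child 62 at index 1, swap → [62, 17, 30, 53, 28, 10]
  17 vs larger child 53 at index 3, swap → [62, 53, 30, 17, 28, 10]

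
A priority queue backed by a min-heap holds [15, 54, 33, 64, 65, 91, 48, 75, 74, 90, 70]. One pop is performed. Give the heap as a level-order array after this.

[33, 54, 48, 64, 65, 91, 70, 75, 74, 90]

remove root 15; move last element 70 to root → [70, 54, 33, 64, 65, 91, 48, 75, 74, 90]
70 vs smaller child 33 at index 2, swap → [33, 54, 70, 64, 65, 91, 48, 75, 74, 90]
70 vs smaller child 48 at index 6, swap → [33, 54, 48, 64, 65, 91, 70, 75, 74, 90]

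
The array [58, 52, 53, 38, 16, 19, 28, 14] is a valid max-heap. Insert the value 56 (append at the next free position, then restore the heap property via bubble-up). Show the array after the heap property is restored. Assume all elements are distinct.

[58, 56, 53, 52, 16, 19, 28, 14, 38]

append 56 at index 8 → [58, 52, 53, 38, 16, 19, 28, 14, 56]
56 > parent 38 at index 3, swap → [58, 52, 53, 56, 16, 19, 28, 14, 38]
56 > parent 52 at index 1, swap → [58, 56, 53, 52, 16, 19, 28, 14, 38]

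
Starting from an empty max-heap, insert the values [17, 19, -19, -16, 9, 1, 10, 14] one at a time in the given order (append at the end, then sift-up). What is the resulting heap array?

[19, 17, 10, 14, 9, -19, 1, -16]

Insert 17:
  append 17 at index 0 → [17] (no swap needed)
Insert 19:
  append 19 at index 1 → [17, 19]
  19 > parent 17 at index 0, swap → [19, 17]
Insert -19:
  append -19 at index 2 → [19, 17, -19] (no swap needed)
Insert -16:
  append -16 at index 3 → [19, 17, -19, -16] (no swap needed)
Insert 9:
  append 9 at index 4 → [19, 17, -19, -16, 9] (no swap needed)
Insert 1:
  append 1 at index 5 → [19, 17, -19, -16, 9, 1]
  1 > parent -19 at index 2, swap → [19, 17, 1, -16, 9, -19]
Insert 10:
  append 10 at index 6 → [19, 17, 1, -16, 9, -19, 10]
  10 > parent 1 at index 2, swap → [19, 17, 10, -16, 9, -19, 1]
Insert 14:
  append 14 at index 7 → [19, 17, 10, -16, 9, -19, 1, 14]
  14 > parent -16 at index 3, swap → [19, 17, 10, 14, 9, -19, 1, -16]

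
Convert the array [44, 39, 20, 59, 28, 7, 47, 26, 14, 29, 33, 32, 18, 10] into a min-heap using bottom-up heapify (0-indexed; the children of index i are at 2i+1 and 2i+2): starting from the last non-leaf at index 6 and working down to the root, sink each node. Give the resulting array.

[7, 14, 10, 26, 28, 18, 44, 39, 59, 29, 33, 32, 20, 47]

sift down from index 6:
  47 vs only child 10 at index 13, swap → [44, 39, 20, 59, 28, 7, 10, 26, 14, 29, 33, 32, 18, 47]
sift down from index 5: already satisfies heap property
sift down from index 4: already satisfies heap property
sift down from index 3:
  59 vs smaller child 14 at index 8, swap → [44, 39, 20, 14, 28, 7, 10, 26, 59, 29, 33, 32, 18, 47]
sift down from index 2:
  20 vs smaller child 7 at index 5, swap → [44, 39, 7, 14, 28, 20, 10, 26, 59, 29, 33, 32, 18, 47]
  20 vs smaller child 18 at index 12, swap → [44, 39, 7, 14, 28, 18, 10, 26, 59, 29, 33, 32, 20, 47]
sift down from index 1:
  39 vs smaller child 14 at index 3, swap → [44, 14, 7, 39, 28, 18, 10, 26, 59, 29, 33, 32, 20, 47]
  39 vs smaller child 26 at index 7, swap → [44, 14, 7, 26, 28, 18, 10, 39, 59, 29, 33, 32, 20, 47]
sift down from index 0:
  44 vs smaller child 7 at index 2, swap → [7, 14, 44, 26, 28, 18, 10, 39, 59, 29, 33, 32, 20, 47]
  44 vs smaller child 10 at index 6, swap → [7, 14, 10, 26, 28, 18, 44, 39, 59, 29, 33, 32, 20, 47]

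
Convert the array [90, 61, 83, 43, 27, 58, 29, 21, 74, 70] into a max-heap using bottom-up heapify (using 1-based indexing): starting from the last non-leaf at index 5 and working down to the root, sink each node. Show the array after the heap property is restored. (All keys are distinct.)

sift down from index 5:
  27 vs only child 70 at index 10, swap → [90, 61, 83, 43, 70, 58, 29, 21, 74, 27]
sift down from index 4:
  43 vs larger child 74 at index 9, swap → [90, 61, 83, 74, 70, 58, 29, 21, 43, 27]
sift down from index 3: already satisfies heap property
sift down from index 2:
  61 vs larger child 74 at index 4, swap → [90, 74, 83, 61, 70, 58, 29, 21, 43, 27]
sift down from index 1: already satisfies heap property

[90, 74, 83, 61, 70, 58, 29, 21, 43, 27]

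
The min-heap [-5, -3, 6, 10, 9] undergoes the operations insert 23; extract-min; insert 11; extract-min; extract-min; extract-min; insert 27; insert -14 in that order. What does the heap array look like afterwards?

[-14, 10, 11, 27, 23]

insert 23:
  append 23 at index 5 → [-5, -3, 6, 10, 9, 23] (no swap needed)
extract-min → returns -5:
  remove root -5; move last element 23 to root → [23, -3, 6, 10, 9]
  23 vs smaller child -3 at index 1, swap → [-3, 23, 6, 10, 9]
  23 vs smaller child 9 at index 4, swap → [-3, 9, 6, 10, 23]
insert 11:
  append 11 at index 5 → [-3, 9, 6, 10, 23, 11] (no swap needed)
extract-min → returns -3:
  remove root -3; move last element 11 to root → [11, 9, 6, 10, 23]
  11 vs smaller child 6 at index 2, swap → [6, 9, 11, 10, 23]
extract-min → returns 6:
  remove root 6; move last element 23 to root → [23, 9, 11, 10]
  23 vs smaller child 9 at index 1, swap → [9, 23, 11, 10]
  23 vs only child 10 at index 3, swap → [9, 10, 11, 23]
extract-min → returns 9:
  remove root 9; move last element 23 to root → [23, 10, 11]
  23 vs smaller child 10 at index 1, swap → [10, 23, 11]
insert 27:
  append 27 at index 3 → [10, 23, 11, 27] (no swap needed)
insert -14:
  append -14 at index 4 → [10, 23, 11, 27, -14]
  -14 < parent 23 at index 1, swap → [10, -14, 11, 27, 23]
  -14 < parent 10 at index 0, swap → [-14, 10, 11, 27, 23]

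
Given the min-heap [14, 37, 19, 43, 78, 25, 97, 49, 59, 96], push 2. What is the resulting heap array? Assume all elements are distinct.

[2, 14, 19, 43, 37, 25, 97, 49, 59, 96, 78]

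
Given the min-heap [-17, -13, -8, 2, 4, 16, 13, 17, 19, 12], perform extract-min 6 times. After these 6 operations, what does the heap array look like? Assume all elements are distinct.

[13, 16, 17, 19]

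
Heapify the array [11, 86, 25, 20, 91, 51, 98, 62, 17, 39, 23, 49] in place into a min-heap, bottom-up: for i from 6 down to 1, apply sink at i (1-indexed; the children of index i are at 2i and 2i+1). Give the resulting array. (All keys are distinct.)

[11, 17, 25, 20, 23, 49, 98, 62, 86, 39, 91, 51]

sift down from index 6:
  51 vs only child 49 at index 12, swap → [11, 86, 25, 20, 91, 49, 98, 62, 17, 39, 23, 51]
sift down from index 5:
  91 vs smaller child 23 at index 11, swap → [11, 86, 25, 20, 23, 49, 98, 62, 17, 39, 91, 51]
sift down from index 4:
  20 vs smaller child 17 at index 9, swap → [11, 86, 25, 17, 23, 49, 98, 62, 20, 39, 91, 51]
sift down from index 3: already satisfies heap property
sift down from index 2:
  86 vs smaller child 17 at index 4, swap → [11, 17, 25, 86, 23, 49, 98, 62, 20, 39, 91, 51]
  86 vs smaller child 20 at index 9, swap → [11, 17, 25, 20, 23, 49, 98, 62, 86, 39, 91, 51]
sift down from index 1: already satisfies heap property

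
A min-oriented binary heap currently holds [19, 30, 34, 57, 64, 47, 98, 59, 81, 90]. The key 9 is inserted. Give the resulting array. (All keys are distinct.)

[9, 19, 34, 57, 30, 47, 98, 59, 81, 90, 64]

append 9 at index 10 → [19, 30, 34, 57, 64, 47, 98, 59, 81, 90, 9]
9 < parent 64 at index 4, swap → [19, 30, 34, 57, 9, 47, 98, 59, 81, 90, 64]
9 < parent 30 at index 1, swap → [19, 9, 34, 57, 30, 47, 98, 59, 81, 90, 64]
9 < parent 19 at index 0, swap → [9, 19, 34, 57, 30, 47, 98, 59, 81, 90, 64]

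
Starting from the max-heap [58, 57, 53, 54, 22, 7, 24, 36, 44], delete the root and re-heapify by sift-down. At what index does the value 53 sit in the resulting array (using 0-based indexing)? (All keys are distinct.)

2

remove root 58; move last element 44 to root → [44, 57, 53, 54, 22, 7, 24, 36]
44 vs larger child 57 at index 1, swap → [57, 44, 53, 54, 22, 7, 24, 36]
44 vs larger child 54 at index 3, swap → [57, 54, 53, 44, 22, 7, 24, 36]
resulting array: [57, 54, 53, 44, 22, 7, 24, 36]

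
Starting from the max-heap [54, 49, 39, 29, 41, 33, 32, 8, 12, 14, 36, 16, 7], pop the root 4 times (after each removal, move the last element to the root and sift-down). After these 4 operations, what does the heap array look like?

[36, 29, 33, 14, 16, 7, 32, 8, 12]

extract-max #1 returns 54:
  remove root 54; move last element 7 to root → [7, 49, 39, 29, 41, 33, 32, 8, 12, 14, 36, 16]
  7 vs larger child 49 at index 1, swap → [49, 7, 39, 29, 41, 33, 32, 8, 12, 14, 36, 16]
  7 vs larger child 41 at index 4, swap → [49, 41, 39, 29, 7, 33, 32, 8, 12, 14, 36, 16]
  7 vs larger child 36 at index 10, swap → [49, 41, 39, 29, 36, 33, 32, 8, 12, 14, 7, 16]
extract-max #2 returns 49:
  remove root 49; move last element 16 to root → [16, 41, 39, 29, 36, 33, 32, 8, 12, 14, 7]
  16 vs larger child 41 at index 1, swap → [41, 16, 39, 29, 36, 33, 32, 8, 12, 14, 7]
  16 vs larger child 36 at index 4, swap → [41, 36, 39, 29, 16, 33, 32, 8, 12, 14, 7]
extract-max #3 returns 41:
  remove root 41; move last element 7 to root → [7, 36, 39, 29, 16, 33, 32, 8, 12, 14]
  7 vs larger child 39 at index 2, swap → [39, 36, 7, 29, 16, 33, 32, 8, 12, 14]
  7 vs larger child 33 at index 5, swap → [39, 36, 33, 29, 16, 7, 32, 8, 12, 14]
extract-max #4 returns 39:
  remove root 39; move last element 14 to root → [14, 36, 33, 29, 16, 7, 32, 8, 12]
  14 vs larger child 36 at index 1, swap → [36, 14, 33, 29, 16, 7, 32, 8, 12]
  14 vs larger child 29 at index 3, swap → [36, 29, 33, 14, 16, 7, 32, 8, 12]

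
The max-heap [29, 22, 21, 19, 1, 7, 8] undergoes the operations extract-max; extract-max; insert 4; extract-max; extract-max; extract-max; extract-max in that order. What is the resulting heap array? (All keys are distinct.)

[4, 1]

extract-max → returns 29:
  remove root 29; move last element 8 to root → [8, 22, 21, 19, 1, 7]
  8 vs larger child 22 at index 1, swap → [22, 8, 21, 19, 1, 7]
  8 vs larger child 19 at index 3, swap → [22, 19, 21, 8, 1, 7]
extract-max → returns 22:
  remove root 22; move last element 7 to root → [7, 19, 21, 8, 1]
  7 vs larger child 21 at index 2, swap → [21, 19, 7, 8, 1]
insert 4:
  append 4 at index 5 → [21, 19, 7, 8, 1, 4] (no swap needed)
extract-max → returns 21:
  remove root 21; move last element 4 to root → [4, 19, 7, 8, 1]
  4 vs larger child 19 at index 1, swap → [19, 4, 7, 8, 1]
  4 vs larger child 8 at index 3, swap → [19, 8, 7, 4, 1]
extract-max → returns 19:
  remove root 19; move last element 1 to root → [1, 8, 7, 4]
  1 vs larger child 8 at index 1, swap → [8, 1, 7, 4]
  1 vs only child 4 at index 3, swap → [8, 4, 7, 1]
extract-max → returns 8:
  remove root 8; move last element 1 to root → [1, 4, 7]
  1 vs larger child 7 at index 2, swap → [7, 4, 1]
extract-max → returns 7:
  remove root 7; move last element 1 to root → [1, 4]
  1 vs only child 4 at index 1, swap → [4, 1]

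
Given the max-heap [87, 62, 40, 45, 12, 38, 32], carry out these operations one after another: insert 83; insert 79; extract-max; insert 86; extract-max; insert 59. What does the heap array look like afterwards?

insert 83:
  append 83 at index 7 → [87, 62, 40, 45, 12, 38, 32, 83]
  83 > parent 45 at index 3, swap → [87, 62, 40, 83, 12, 38, 32, 45]
  83 > parent 62 at index 1, swap → [87, 83, 40, 62, 12, 38, 32, 45]
insert 79:
  append 79 at index 8 → [87, 83, 40, 62, 12, 38, 32, 45, 79]
  79 > parent 62 at index 3, swap → [87, 83, 40, 79, 12, 38, 32, 45, 62]
extract-max → returns 87:
  remove root 87; move last element 62 to root → [62, 83, 40, 79, 12, 38, 32, 45]
  62 vs larger child 83 at index 1, swap → [83, 62, 40, 79, 12, 38, 32, 45]
  62 vs larger child 79 at index 3, swap → [83, 79, 40, 62, 12, 38, 32, 45]
insert 86:
  append 86 at index 8 → [83, 79, 40, 62, 12, 38, 32, 45, 86]
  86 > parent 62 at index 3, swap → [83, 79, 40, 86, 12, 38, 32, 45, 62]
  86 > parent 79 at index 1, swap → [83, 86, 40, 79, 12, 38, 32, 45, 62]
  86 > parent 83 at index 0, swap → [86, 83, 40, 79, 12, 38, 32, 45, 62]
extract-max → returns 86:
  remove root 86; move last element 62 to root → [62, 83, 40, 79, 12, 38, 32, 45]
  62 vs larger child 83 at index 1, swap → [83, 62, 40, 79, 12, 38, 32, 45]
  62 vs larger child 79 at index 3, swap → [83, 79, 40, 62, 12, 38, 32, 45]
insert 59:
  append 59 at index 8 → [83, 79, 40, 62, 12, 38, 32, 45, 59] (no swap needed)

[83, 79, 40, 62, 12, 38, 32, 45, 59]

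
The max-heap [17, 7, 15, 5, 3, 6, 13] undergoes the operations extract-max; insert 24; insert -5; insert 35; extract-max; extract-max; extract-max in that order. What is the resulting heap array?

[13, 7, 6, 5, 3, -5]

extract-max → returns 17:
  remove root 17; move last element 13 to root → [13, 7, 15, 5, 3, 6]
  13 vs larger child 15 at index 2, swap → [15, 7, 13, 5, 3, 6]
insert 24:
  append 24 at index 6 → [15, 7, 13, 5, 3, 6, 24]
  24 > parent 13 at index 2, swap → [15, 7, 24, 5, 3, 6, 13]
  24 > parent 15 at index 0, swap → [24, 7, 15, 5, 3, 6, 13]
insert -5:
  append -5 at index 7 → [24, 7, 15, 5, 3, 6, 13, -5] (no swap needed)
insert 35:
  append 35 at index 8 → [24, 7, 15, 5, 3, 6, 13, -5, 35]
  35 > parent 5 at index 3, swap → [24, 7, 15, 35, 3, 6, 13, -5, 5]
  35 > parent 7 at index 1, swap → [24, 35, 15, 7, 3, 6, 13, -5, 5]
  35 > parent 24 at index 0, swap → [35, 24, 15, 7, 3, 6, 13, -5, 5]
extract-max → returns 35:
  remove root 35; move last element 5 to root → [5, 24, 15, 7, 3, 6, 13, -5]
  5 vs larger child 24 at index 1, swap → [24, 5, 15, 7, 3, 6, 13, -5]
  5 vs larger child 7 at index 3, swap → [24, 7, 15, 5, 3, 6, 13, -5]
extract-max → returns 24:
  remove root 24; move last element -5 to root → [-5, 7, 15, 5, 3, 6, 13]
  -5 vs larger child 15 at index 2, swap → [15, 7, -5, 5, 3, 6, 13]
  -5 vs larger child 13 at index 6, swap → [15, 7, 13, 5, 3, 6, -5]
extract-max → returns 15:
  remove root 15; move last element -5 to root → [-5, 7, 13, 5, 3, 6]
  -5 vs larger child 13 at index 2, swap → [13, 7, -5, 5, 3, 6]
  -5 vs only child 6 at index 5, swap → [13, 7, 6, 5, 3, -5]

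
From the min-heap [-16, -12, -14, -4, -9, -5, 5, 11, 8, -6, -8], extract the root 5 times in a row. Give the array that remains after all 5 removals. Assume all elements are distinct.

[-6, -4, -5, 5, 8, 11]

extract-min #1 returns -16:
  remove root -16; move last element -8 to root → [-8, -12, -14, -4, -9, -5, 5, 11, 8, -6]
  -8 vs smaller child -14 at index 2, swap → [-14, -12, -8, -4, -9, -5, 5, 11, 8, -6]
extract-min #2 returns -14:
  remove root -14; move last element -6 to root → [-6, -12, -8, -4, -9, -5, 5, 11, 8]
  -6 vs smaller child -12 at index 1, swap → [-12, -6, -8, -4, -9, -5, 5, 11, 8]
  -6 vs smaller child -9 at index 4, swap → [-12, -9, -8, -4, -6, -5, 5, 11, 8]
extract-min #3 returns -12:
  remove root -12; move last element 8 to root → [8, -9, -8, -4, -6, -5, 5, 11]
  8 vs smaller child -9 at index 1, swap → [-9, 8, -8, -4, -6, -5, 5, 11]
  8 vs smaller child -6 at index 4, swap → [-9, -6, -8, -4, 8, -5, 5, 11]
extract-min #4 returns -9:
  remove root -9; move last element 11 to root → [11, -6, -8, -4, 8, -5, 5]
  11 vs smaller child -8 at index 2, swap → [-8, -6, 11, -4, 8, -5, 5]
  11 vs smaller child -5 at index 5, swap → [-8, -6, -5, -4, 8, 11, 5]
extract-min #5 returns -8:
  remove root -8; move last element 5 to root → [5, -6, -5, -4, 8, 11]
  5 vs smaller child -6 at index 1, swap → [-6, 5, -5, -4, 8, 11]
  5 vs smaller child -4 at index 3, swap → [-6, -4, -5, 5, 8, 11]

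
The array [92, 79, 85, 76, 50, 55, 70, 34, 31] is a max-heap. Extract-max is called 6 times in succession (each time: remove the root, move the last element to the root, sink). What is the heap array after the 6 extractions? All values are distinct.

[50, 34, 31]

extract-max #1 returns 92:
  remove root 92; move last element 31 to root → [31, 79, 85, 76, 50, 55, 70, 34]
  31 vs larger child 85 at index 2, swap → [85, 79, 31, 76, 50, 55, 70, 34]
  31 vs larger child 70 at index 6, swap → [85, 79, 70, 76, 50, 55, 31, 34]
extract-max #2 returns 85:
  remove root 85; move last element 34 to root → [34, 79, 70, 76, 50, 55, 31]
  34 vs larger child 79 at index 1, swap → [79, 34, 70, 76, 50, 55, 31]
  34 vs larger child 76 at index 3, swap → [79, 76, 70, 34, 50, 55, 31]
extract-max #3 returns 79:
  remove root 79; move last element 31 to root → [31, 76, 70, 34, 50, 55]
  31 vs larger child 76 at index 1, swap → [76, 31, 70, 34, 50, 55]
  31 vs larger child 50 at index 4, swap → [76, 50, 70, 34, 31, 55]
extract-max #4 returns 76:
  remove root 76; move last element 55 to root → [55, 50, 70, 34, 31]
  55 vs larger child 70 at index 2, swap → [70, 50, 55, 34, 31]
extract-max #5 returns 70:
  remove root 70; move last element 31 to root → [31, 50, 55, 34]
  31 vs larger child 55 at index 2, swap → [55, 50, 31, 34]
extract-max #6 returns 55:
  remove root 55; move last element 34 to root → [34, 50, 31]
  34 vs larger child 50 at index 1, swap → [50, 34, 31]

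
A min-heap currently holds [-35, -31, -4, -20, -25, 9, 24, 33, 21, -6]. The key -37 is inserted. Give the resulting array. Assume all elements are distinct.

[-37, -35, -4, -20, -31, 9, 24, 33, 21, -6, -25]

append -37 at index 10 → [-35, -31, -4, -20, -25, 9, 24, 33, 21, -6, -37]
-37 < parent -25 at index 4, swap → [-35, -31, -4, -20, -37, 9, 24, 33, 21, -6, -25]
-37 < parent -31 at index 1, swap → [-35, -37, -4, -20, -31, 9, 24, 33, 21, -6, -25]
-37 < parent -35 at index 0, swap → [-37, -35, -4, -20, -31, 9, 24, 33, 21, -6, -25]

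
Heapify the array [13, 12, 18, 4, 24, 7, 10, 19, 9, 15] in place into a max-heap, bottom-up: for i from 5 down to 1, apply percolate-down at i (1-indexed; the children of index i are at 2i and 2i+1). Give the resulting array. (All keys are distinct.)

[24, 19, 18, 13, 15, 7, 10, 4, 9, 12]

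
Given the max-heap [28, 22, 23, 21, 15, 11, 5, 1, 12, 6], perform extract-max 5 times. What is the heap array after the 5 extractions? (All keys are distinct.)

extract-max #1 returns 28:
  remove root 28; move last element 6 to root → [6, 22, 23, 21, 15, 11, 5, 1, 12]
  6 vs larger child 23 at index 2, swap → [23, 22, 6, 21, 15, 11, 5, 1, 12]
  6 vs larger child 11 at index 5, swap → [23, 22, 11, 21, 15, 6, 5, 1, 12]
extract-max #2 returns 23:
  remove root 23; move last element 12 to root → [12, 22, 11, 21, 15, 6, 5, 1]
  12 vs larger child 22 at index 1, swap → [22, 12, 11, 21, 15, 6, 5, 1]
  12 vs larger child 21 at index 3, swap → [22, 21, 11, 12, 15, 6, 5, 1]
extract-max #3 returns 22:
  remove root 22; move last element 1 to root → [1, 21, 11, 12, 15, 6, 5]
  1 vs larger child 21 at index 1, swap → [21, 1, 11, 12, 15, 6, 5]
  1 vs larger child 15 at index 4, swap → [21, 15, 11, 12, 1, 6, 5]
extract-max #4 returns 21:
  remove root 21; move last element 5 to root → [5, 15, 11, 12, 1, 6]
  5 vs larger child 15 at index 1, swap → [15, 5, 11, 12, 1, 6]
  5 vs larger child 12 at index 3, swap → [15, 12, 11, 5, 1, 6]
extract-max #5 returns 15:
  remove root 15; move last element 6 to root → [6, 12, 11, 5, 1]
  6 vs larger child 12 at index 1, swap → [12, 6, 11, 5, 1]

[12, 6, 11, 5, 1]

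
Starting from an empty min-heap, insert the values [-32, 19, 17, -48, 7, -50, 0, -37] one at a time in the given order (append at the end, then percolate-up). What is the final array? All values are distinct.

[-50, -37, -48, -32, 7, 17, 0, 19]

Insert -32:
  append -32 at index 0 → [-32] (no swap needed)
Insert 19:
  append 19 at index 1 → [-32, 19] (no swap needed)
Insert 17:
  append 17 at index 2 → [-32, 19, 17] (no swap needed)
Insert -48:
  append -48 at index 3 → [-32, 19, 17, -48]
  -48 < parent 19 at index 1, swap → [-32, -48, 17, 19]
  -48 < parent -32 at index 0, swap → [-48, -32, 17, 19]
Insert 7:
  append 7 at index 4 → [-48, -32, 17, 19, 7] (no swap needed)
Insert -50:
  append -50 at index 5 → [-48, -32, 17, 19, 7, -50]
  -50 < parent 17 at index 2, swap → [-48, -32, -50, 19, 7, 17]
  -50 < parent -48 at index 0, swap → [-50, -32, -48, 19, 7, 17]
Insert 0:
  append 0 at index 6 → [-50, -32, -48, 19, 7, 17, 0] (no swap needed)
Insert -37:
  append -37 at index 7 → [-50, -32, -48, 19, 7, 17, 0, -37]
  -37 < parent 19 at index 3, swap → [-50, -32, -48, -37, 7, 17, 0, 19]
  -37 < parent -32 at index 1, swap → [-50, -37, -48, -32, 7, 17, 0, 19]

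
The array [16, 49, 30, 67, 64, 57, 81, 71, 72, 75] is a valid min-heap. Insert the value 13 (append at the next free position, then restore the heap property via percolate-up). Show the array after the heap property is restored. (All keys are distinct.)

append 13 at index 10 → [16, 49, 30, 67, 64, 57, 81, 71, 72, 75, 13]
13 < parent 64 at index 4, swap → [16, 49, 30, 67, 13, 57, 81, 71, 72, 75, 64]
13 < parent 49 at index 1, swap → [16, 13, 30, 67, 49, 57, 81, 71, 72, 75, 64]
13 < parent 16 at index 0, swap → [13, 16, 30, 67, 49, 57, 81, 71, 72, 75, 64]

[13, 16, 30, 67, 49, 57, 81, 71, 72, 75, 64]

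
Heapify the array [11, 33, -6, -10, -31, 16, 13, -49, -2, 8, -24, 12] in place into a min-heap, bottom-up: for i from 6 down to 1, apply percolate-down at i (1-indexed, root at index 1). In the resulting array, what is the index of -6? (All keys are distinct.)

3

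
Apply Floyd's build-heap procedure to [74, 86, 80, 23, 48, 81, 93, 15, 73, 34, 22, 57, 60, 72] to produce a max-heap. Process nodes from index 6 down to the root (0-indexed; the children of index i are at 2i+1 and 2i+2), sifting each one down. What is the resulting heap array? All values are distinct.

[93, 86, 81, 73, 48, 74, 80, 15, 23, 34, 22, 57, 60, 72]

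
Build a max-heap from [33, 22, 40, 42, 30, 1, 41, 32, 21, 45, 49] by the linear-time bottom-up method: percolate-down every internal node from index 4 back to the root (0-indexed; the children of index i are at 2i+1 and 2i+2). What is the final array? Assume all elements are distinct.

[49, 45, 41, 42, 33, 1, 40, 32, 21, 22, 30]

sift down from index 4:
  30 vs larger child 49 at index 10, swap → [33, 22, 40, 42, 49, 1, 41, 32, 21, 45, 30]
sift down from index 3: already satisfies heap property
sift down from index 2:
  40 vs larger child 41 at index 6, swap → [33, 22, 41, 42, 49, 1, 40, 32, 21, 45, 30]
sift down from index 1:
  22 vs larger child 49 at index 4, swap → [33, 49, 41, 42, 22, 1, 40, 32, 21, 45, 30]
  22 vs larger child 45 at index 9, swap → [33, 49, 41, 42, 45, 1, 40, 32, 21, 22, 30]
sift down from index 0:
  33 vs larger child 49 at index 1, swap → [49, 33, 41, 42, 45, 1, 40, 32, 21, 22, 30]
  33 vs larger child 45 at index 4, swap → [49, 45, 41, 42, 33, 1, 40, 32, 21, 22, 30]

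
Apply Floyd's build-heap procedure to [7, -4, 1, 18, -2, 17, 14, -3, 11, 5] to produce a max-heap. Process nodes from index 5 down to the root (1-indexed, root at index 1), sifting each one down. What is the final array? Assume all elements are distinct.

sift down from index 5:
  -2 vs only child 5 at index 10, swap → [7, -4, 1, 18, 5, 17, 14, -3, 11, -2]
sift down from index 4: already satisfies heap property
sift down from index 3:
  1 vs larger child 17 at index 6, swap → [7, -4, 17, 18, 5, 1, 14, -3, 11, -2]
sift down from index 2:
  -4 vs larger child 18 at index 4, swap → [7, 18, 17, -4, 5, 1, 14, -3, 11, -2]
  -4 vs larger child 11 at index 9, swap → [7, 18, 17, 11, 5, 1, 14, -3, -4, -2]
sift down from index 1:
  7 vs larger child 18 at index 2, swap → [18, 7, 17, 11, 5, 1, 14, -3, -4, -2]
  7 vs larger child 11 at index 4, swap → [18, 11, 17, 7, 5, 1, 14, -3, -4, -2]

[18, 11, 17, 7, 5, 1, 14, -3, -4, -2]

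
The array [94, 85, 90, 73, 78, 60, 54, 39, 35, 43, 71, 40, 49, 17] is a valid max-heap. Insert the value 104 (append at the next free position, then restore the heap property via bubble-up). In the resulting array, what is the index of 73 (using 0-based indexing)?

append 104 at index 14 → [94, 85, 90, 73, 78, 60, 54, 39, 35, 43, 71, 40, 49, 17, 104]
104 > parent 54 at index 6, swap → [94, 85, 90, 73, 78, 60, 104, 39, 35, 43, 71, 40, 49, 17, 54]
104 > parent 90 at index 2, swap → [94, 85, 104, 73, 78, 60, 90, 39, 35, 43, 71, 40, 49, 17, 54]
104 > parent 94 at index 0, swap → [104, 85, 94, 73, 78, 60, 90, 39, 35, 43, 71, 40, 49, 17, 54]
resulting array: [104, 85, 94, 73, 78, 60, 90, 39, 35, 43, 71, 40, 49, 17, 54]

3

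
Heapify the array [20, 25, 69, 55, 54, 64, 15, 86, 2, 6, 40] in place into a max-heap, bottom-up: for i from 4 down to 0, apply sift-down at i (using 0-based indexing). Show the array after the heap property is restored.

[86, 55, 69, 25, 54, 64, 15, 20, 2, 6, 40]

sift down from index 4: already satisfies heap property
sift down from index 3:
  55 vs larger child 86 at index 7, swap → [20, 25, 69, 86, 54, 64, 15, 55, 2, 6, 40]
sift down from index 2: already satisfies heap property
sift down from index 1:
  25 vs larger child 86 at index 3, swap → [20, 86, 69, 25, 54, 64, 15, 55, 2, 6, 40]
  25 vs larger child 55 at index 7, swap → [20, 86, 69, 55, 54, 64, 15, 25, 2, 6, 40]
sift down from index 0:
  20 vs larger child 86 at index 1, swap → [86, 20, 69, 55, 54, 64, 15, 25, 2, 6, 40]
  20 vs larger child 55 at index 3, swap → [86, 55, 69, 20, 54, 64, 15, 25, 2, 6, 40]
  20 vs larger child 25 at index 7, swap → [86, 55, 69, 25, 54, 64, 15, 20, 2, 6, 40]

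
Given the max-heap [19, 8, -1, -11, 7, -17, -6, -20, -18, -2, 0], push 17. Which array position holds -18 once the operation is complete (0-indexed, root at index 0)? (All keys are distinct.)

append 17 at index 11 → [19, 8, -1, -11, 7, -17, -6, -20, -18, -2, 0, 17]
17 > parent -17 at index 5, swap → [19, 8, -1, -11, 7, 17, -6, -20, -18, -2, 0, -17]
17 > parent -1 at index 2, swap → [19, 8, 17, -11, 7, -1, -6, -20, -18, -2, 0, -17]
resulting array: [19, 8, 17, -11, 7, -1, -6, -20, -18, -2, 0, -17]

8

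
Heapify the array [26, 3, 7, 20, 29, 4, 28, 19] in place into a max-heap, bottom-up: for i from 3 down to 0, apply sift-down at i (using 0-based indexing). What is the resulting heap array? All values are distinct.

[29, 26, 28, 20, 3, 4, 7, 19]

sift down from index 3: already satisfies heap property
sift down from index 2:
  7 vs larger child 28 at index 6, swap → [26, 3, 28, 20, 29, 4, 7, 19]
sift down from index 1:
  3 vs larger child 29 at index 4, swap → [26, 29, 28, 20, 3, 4, 7, 19]
sift down from index 0:
  26 vs larger child 29 at index 1, swap → [29, 26, 28, 20, 3, 4, 7, 19]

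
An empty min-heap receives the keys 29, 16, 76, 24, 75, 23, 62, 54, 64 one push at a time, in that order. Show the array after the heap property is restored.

Insert 29:
  append 29 at index 0 → [29] (no swap needed)
Insert 16:
  append 16 at index 1 → [29, 16]
  16 < parent 29 at index 0, swap → [16, 29]
Insert 76:
  append 76 at index 2 → [16, 29, 76] (no swap needed)
Insert 24:
  append 24 at index 3 → [16, 29, 76, 24]
  24 < parent 29 at index 1, swap → [16, 24, 76, 29]
Insert 75:
  append 75 at index 4 → [16, 24, 76, 29, 75] (no swap needed)
Insert 23:
  append 23 at index 5 → [16, 24, 76, 29, 75, 23]
  23 < parent 76 at index 2, swap → [16, 24, 23, 29, 75, 76]
Insert 62:
  append 62 at index 6 → [16, 24, 23, 29, 75, 76, 62] (no swap needed)
Insert 54:
  append 54 at index 7 → [16, 24, 23, 29, 75, 76, 62, 54] (no swap needed)
Insert 64:
  append 64 at index 8 → [16, 24, 23, 29, 75, 76, 62, 54, 64] (no swap needed)

[16, 24, 23, 29, 75, 76, 62, 54, 64]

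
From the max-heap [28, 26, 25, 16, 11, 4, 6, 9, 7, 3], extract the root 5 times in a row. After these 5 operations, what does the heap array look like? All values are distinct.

extract-max #1 returns 28:
  remove root 28; move last element 3 to root → [3, 26, 25, 16, 11, 4, 6, 9, 7]
  3 vs larger child 26 at index 1, swap → [26, 3, 25, 16, 11, 4, 6, 9, 7]
  3 vs larger child 16 at index 3, swap → [26, 16, 25, 3, 11, 4, 6, 9, 7]
  3 vs larger child 9 at index 7, swap → [26, 16, 25, 9, 11, 4, 6, 3, 7]
extract-max #2 returns 26:
  remove root 26; move last element 7 to root → [7, 16, 25, 9, 11, 4, 6, 3]
  7 vs larger child 25 at index 2, swap → [25, 16, 7, 9, 11, 4, 6, 3]
extract-max #3 returns 25:
  remove root 25; move last element 3 to root → [3, 16, 7, 9, 11, 4, 6]
  3 vs larger child 16 at index 1, swap → [16, 3, 7, 9, 11, 4, 6]
  3 vs larger child 11 at index 4, swap → [16, 11, 7, 9, 3, 4, 6]
extract-max #4 returns 16:
  remove root 16; move last element 6 to root → [6, 11, 7, 9, 3, 4]
  6 vs larger child 11 at index 1, swap → [11, 6, 7, 9, 3, 4]
  6 vs larger child 9 at index 3, swap → [11, 9, 7, 6, 3, 4]
extract-max #5 returns 11:
  remove root 11; move last element 4 to root → [4, 9, 7, 6, 3]
  4 vs larger child 9 at index 1, swap → [9, 4, 7, 6, 3]
  4 vs larger child 6 at index 3, swap → [9, 6, 7, 4, 3]

[9, 6, 7, 4, 3]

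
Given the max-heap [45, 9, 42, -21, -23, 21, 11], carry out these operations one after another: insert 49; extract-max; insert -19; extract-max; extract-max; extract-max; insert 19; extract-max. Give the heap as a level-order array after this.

insert 49:
  append 49 at index 7 → [45, 9, 42, -21, -23, 21, 11, 49]
  49 > parent -21 at index 3, swap → [45, 9, 42, 49, -23, 21, 11, -21]
  49 > parent 9 at index 1, swap → [45, 49, 42, 9, -23, 21, 11, -21]
  49 > parent 45 at index 0, swap → [49, 45, 42, 9, -23, 21, 11, -21]
extract-max → returns 49:
  remove root 49; move last element -21 to root → [-21, 45, 42, 9, -23, 21, 11]
  -21 vs larger child 45 at index 1, swap → [45, -21, 42, 9, -23, 21, 11]
  -21 vs larger child 9 at index 3, swap → [45, 9, 42, -21, -23, 21, 11]
insert -19:
  append -19 at index 7 → [45, 9, 42, -21, -23, 21, 11, -19]
  -19 > parent -21 at index 3, swap → [45, 9, 42, -19, -23, 21, 11, -21]
extract-max → returns 45:
  remove root 45; move last element -21 to root → [-21, 9, 42, -19, -23, 21, 11]
  -21 vs larger child 42 at index 2, swap → [42, 9, -21, -19, -23, 21, 11]
  -21 vs larger child 21 at index 5, swap → [42, 9, 21, -19, -23, -21, 11]
extract-max → returns 42:
  remove root 42; move last element 11 to root → [11, 9, 21, -19, -23, -21]
  11 vs larger child 21 at index 2, swap → [21, 9, 11, -19, -23, -21]
extract-max → returns 21:
  remove root 21; move last element -21 to root → [-21, 9, 11, -19, -23]
  -21 vs larger child 11 at index 2, swap → [11, 9, -21, -19, -23]
insert 19:
  append 19 at index 5 → [11, 9, -21, -19, -23, 19]
  19 > parent -21 at index 2, swap → [11, 9, 19, -19, -23, -21]
  19 > parent 11 at index 0, swap → [19, 9, 11, -19, -23, -21]
extract-max → returns 19:
  remove root 19; move last element -21 to root → [-21, 9, 11, -19, -23]
  -21 vs larger child 11 at index 2, swap → [11, 9, -21, -19, -23]

[11, 9, -21, -19, -23]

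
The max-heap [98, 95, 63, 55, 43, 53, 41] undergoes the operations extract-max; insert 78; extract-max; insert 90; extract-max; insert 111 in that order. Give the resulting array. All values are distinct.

extract-max → returns 98:
  remove root 98; move last element 41 to root → [41, 95, 63, 55, 43, 53]
  41 vs larger child 95 at index 1, swap → [95, 41, 63, 55, 43, 53]
  41 vs larger child 55 at index 3, swap → [95, 55, 63, 41, 43, 53]
insert 78:
  append 78 at index 6 → [95, 55, 63, 41, 43, 53, 78]
  78 > parent 63 at index 2, swap → [95, 55, 78, 41, 43, 53, 63]
extract-max → returns 95:
  remove root 95; move last element 63 to root → [63, 55, 78, 41, 43, 53]
  63 vs larger child 78 at index 2, swap → [78, 55, 63, 41, 43, 53]
insert 90:
  append 90 at index 6 → [78, 55, 63, 41, 43, 53, 90]
  90 > parent 63 at index 2, swap → [78, 55, 90, 41, 43, 53, 63]
  90 > parent 78 at index 0, swap → [90, 55, 78, 41, 43, 53, 63]
extract-max → returns 90:
  remove root 90; move last element 63 to root → [63, 55, 78, 41, 43, 53]
  63 vs larger child 78 at index 2, swap → [78, 55, 63, 41, 43, 53]
insert 111:
  append 111 at index 6 → [78, 55, 63, 41, 43, 53, 111]
  111 > parent 63 at index 2, swap → [78, 55, 111, 41, 43, 53, 63]
  111 > parent 78 at index 0, swap → [111, 55, 78, 41, 43, 53, 63]

[111, 55, 78, 41, 43, 53, 63]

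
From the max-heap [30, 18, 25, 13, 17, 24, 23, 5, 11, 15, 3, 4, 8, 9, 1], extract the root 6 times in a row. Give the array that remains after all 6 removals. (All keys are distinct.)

[15, 13, 9, 11, 4, 8, 1, 5, 3]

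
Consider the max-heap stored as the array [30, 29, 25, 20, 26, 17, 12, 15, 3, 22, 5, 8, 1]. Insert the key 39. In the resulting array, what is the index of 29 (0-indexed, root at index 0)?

1

append 39 at index 13 → [30, 29, 25, 20, 26, 17, 12, 15, 3, 22, 5, 8, 1, 39]
39 > parent 12 at index 6, swap → [30, 29, 25, 20, 26, 17, 39, 15, 3, 22, 5, 8, 1, 12]
39 > parent 25 at index 2, swap → [30, 29, 39, 20, 26, 17, 25, 15, 3, 22, 5, 8, 1, 12]
39 > parent 30 at index 0, swap → [39, 29, 30, 20, 26, 17, 25, 15, 3, 22, 5, 8, 1, 12]
resulting array: [39, 29, 30, 20, 26, 17, 25, 15, 3, 22, 5, 8, 1, 12]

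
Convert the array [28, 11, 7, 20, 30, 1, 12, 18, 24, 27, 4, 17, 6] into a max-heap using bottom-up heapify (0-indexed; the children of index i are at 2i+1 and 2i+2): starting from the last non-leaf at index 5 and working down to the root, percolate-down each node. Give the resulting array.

sift down from index 5:
  1 vs larger child 17 at index 11, swap → [28, 11, 7, 20, 30, 17, 12, 18, 24, 27, 4, 1, 6]
sift down from index 4: already satisfies heap property
sift down from index 3:
  20 vs larger child 24 at index 8, swap → [28, 11, 7, 24, 30, 17, 12, 18, 20, 27, 4, 1, 6]
sift down from index 2:
  7 vs larger child 17 at index 5, swap → [28, 11, 17, 24, 30, 7, 12, 18, 20, 27, 4, 1, 6]
sift down from index 1:
  11 vs larger child 30 at index 4, swap → [28, 30, 17, 24, 11, 7, 12, 18, 20, 27, 4, 1, 6]
  11 vs larger child 27 at index 9, swap → [28, 30, 17, 24, 27, 7, 12, 18, 20, 11, 4, 1, 6]
sift down from index 0:
  28 vs larger child 30 at index 1, swap → [30, 28, 17, 24, 27, 7, 12, 18, 20, 11, 4, 1, 6]

[30, 28, 17, 24, 27, 7, 12, 18, 20, 11, 4, 1, 6]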